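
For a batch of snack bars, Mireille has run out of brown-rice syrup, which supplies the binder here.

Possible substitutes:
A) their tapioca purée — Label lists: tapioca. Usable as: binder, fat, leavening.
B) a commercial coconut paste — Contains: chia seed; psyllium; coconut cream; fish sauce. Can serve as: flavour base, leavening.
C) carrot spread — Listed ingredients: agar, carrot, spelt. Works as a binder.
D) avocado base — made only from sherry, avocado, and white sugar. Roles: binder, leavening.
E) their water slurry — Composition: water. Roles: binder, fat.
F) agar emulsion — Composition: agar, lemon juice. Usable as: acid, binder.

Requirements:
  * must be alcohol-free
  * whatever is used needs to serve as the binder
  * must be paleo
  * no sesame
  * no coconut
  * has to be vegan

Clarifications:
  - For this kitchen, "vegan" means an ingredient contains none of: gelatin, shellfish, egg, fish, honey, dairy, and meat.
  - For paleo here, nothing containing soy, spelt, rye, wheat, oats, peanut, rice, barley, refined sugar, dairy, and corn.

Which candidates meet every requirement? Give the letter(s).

A, E, F

A: works as a binder, no sesame, no alcohol — keep
B: not usable as a binder; has fish sauce, so not vegan (and 1 more) — reject
C: has spelt, so not paleo — reject
D: has white sugar, so not paleo; has sherry, so not alcohol-free — no
E: only water; none excluded — OK
F: only agar and lemon juice; none excluded — OK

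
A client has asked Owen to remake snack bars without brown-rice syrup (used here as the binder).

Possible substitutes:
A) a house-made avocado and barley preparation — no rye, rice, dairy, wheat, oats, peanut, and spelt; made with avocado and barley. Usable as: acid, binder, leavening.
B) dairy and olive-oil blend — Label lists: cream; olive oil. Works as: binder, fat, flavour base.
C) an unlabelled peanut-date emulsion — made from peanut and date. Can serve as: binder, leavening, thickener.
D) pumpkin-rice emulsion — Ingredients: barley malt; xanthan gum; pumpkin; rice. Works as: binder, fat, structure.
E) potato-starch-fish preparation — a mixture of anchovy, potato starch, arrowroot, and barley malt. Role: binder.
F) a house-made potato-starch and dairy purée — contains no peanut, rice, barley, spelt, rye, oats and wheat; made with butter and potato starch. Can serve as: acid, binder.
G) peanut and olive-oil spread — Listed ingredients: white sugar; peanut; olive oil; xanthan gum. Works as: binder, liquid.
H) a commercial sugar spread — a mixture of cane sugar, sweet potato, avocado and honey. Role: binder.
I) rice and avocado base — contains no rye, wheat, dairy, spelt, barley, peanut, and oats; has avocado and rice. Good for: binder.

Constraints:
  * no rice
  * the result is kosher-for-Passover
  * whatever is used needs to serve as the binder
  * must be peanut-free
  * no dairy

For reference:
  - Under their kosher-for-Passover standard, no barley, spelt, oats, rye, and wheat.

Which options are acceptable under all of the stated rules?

H

A: has barley, so not kosher-for-Passover — reject
B: has cream, so not dairy-free — reject
C: has peanut, so not peanut-free — out
D: has barley malt, so not kosher-for-Passover; has rice, so not rice-free — no
E: has barley malt, so not kosher-for-Passover — out
F: has butter, so not dairy-free — reject
G: has peanut, so not peanut-free — reject
H: honey and cane sugar etc. — none of it excluded — keep
I: has rice, so not rice-free — no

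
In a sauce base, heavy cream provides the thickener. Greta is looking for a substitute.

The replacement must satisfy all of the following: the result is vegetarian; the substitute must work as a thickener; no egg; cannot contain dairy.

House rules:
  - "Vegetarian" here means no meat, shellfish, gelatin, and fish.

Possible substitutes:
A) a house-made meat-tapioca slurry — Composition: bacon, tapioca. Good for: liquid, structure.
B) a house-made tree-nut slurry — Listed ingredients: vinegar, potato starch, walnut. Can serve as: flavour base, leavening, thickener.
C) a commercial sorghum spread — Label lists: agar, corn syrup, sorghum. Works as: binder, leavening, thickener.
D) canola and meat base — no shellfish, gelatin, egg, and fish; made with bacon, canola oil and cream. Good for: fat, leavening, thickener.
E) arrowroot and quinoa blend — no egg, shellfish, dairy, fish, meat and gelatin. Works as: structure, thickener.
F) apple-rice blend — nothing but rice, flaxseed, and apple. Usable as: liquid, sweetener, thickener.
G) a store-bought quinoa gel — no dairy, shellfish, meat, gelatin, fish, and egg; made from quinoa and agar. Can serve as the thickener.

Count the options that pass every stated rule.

5

A: not usable as a thickener; has bacon, so not vegetarian — no
B: nothing on the exclusion list — valid
C: works as a thickener, no dairy, no egg — keep
D: has bacon, so not vegetarian; has cream, so not dairy-free — out
E: vegetarian, no dairy — OK
F: only rice, apple and flaxseed; none excluded — OK
G: no dairy, no egg — valid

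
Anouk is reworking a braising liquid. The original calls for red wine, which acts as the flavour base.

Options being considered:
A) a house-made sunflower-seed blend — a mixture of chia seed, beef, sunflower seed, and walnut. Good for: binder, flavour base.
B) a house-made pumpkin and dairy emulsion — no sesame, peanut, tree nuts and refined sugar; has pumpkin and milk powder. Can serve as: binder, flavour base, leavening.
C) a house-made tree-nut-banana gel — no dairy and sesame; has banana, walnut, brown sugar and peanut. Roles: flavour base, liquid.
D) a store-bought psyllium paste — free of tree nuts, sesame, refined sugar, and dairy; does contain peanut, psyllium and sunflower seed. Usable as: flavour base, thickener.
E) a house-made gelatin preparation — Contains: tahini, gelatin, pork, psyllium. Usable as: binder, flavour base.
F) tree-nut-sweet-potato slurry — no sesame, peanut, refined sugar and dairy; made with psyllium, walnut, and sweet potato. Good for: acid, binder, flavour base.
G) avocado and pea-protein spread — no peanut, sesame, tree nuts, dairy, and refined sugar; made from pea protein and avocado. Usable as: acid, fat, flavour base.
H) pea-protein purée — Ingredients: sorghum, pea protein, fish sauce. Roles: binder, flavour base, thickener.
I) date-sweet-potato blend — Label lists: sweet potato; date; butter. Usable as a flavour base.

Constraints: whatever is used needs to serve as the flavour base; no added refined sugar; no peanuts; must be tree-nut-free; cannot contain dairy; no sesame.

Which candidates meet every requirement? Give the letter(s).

A: has walnut, so not tree-nut-free — out
B: has milk powder, so not dairy-free — out
C: has walnut, so not tree-nut-free; has brown sugar, so not no-added-sugar (and 1 more) — no
D: has peanut, so not peanut-free — out
E: has tahini, so not sesame-free — no
F: has walnut, so not tree-nut-free — out
G: no peanut, no sesame — OK
H: only fish sauce, pea protein, and sorghum; none excluded — OK
I: has butter, so not dairy-free — out

G, H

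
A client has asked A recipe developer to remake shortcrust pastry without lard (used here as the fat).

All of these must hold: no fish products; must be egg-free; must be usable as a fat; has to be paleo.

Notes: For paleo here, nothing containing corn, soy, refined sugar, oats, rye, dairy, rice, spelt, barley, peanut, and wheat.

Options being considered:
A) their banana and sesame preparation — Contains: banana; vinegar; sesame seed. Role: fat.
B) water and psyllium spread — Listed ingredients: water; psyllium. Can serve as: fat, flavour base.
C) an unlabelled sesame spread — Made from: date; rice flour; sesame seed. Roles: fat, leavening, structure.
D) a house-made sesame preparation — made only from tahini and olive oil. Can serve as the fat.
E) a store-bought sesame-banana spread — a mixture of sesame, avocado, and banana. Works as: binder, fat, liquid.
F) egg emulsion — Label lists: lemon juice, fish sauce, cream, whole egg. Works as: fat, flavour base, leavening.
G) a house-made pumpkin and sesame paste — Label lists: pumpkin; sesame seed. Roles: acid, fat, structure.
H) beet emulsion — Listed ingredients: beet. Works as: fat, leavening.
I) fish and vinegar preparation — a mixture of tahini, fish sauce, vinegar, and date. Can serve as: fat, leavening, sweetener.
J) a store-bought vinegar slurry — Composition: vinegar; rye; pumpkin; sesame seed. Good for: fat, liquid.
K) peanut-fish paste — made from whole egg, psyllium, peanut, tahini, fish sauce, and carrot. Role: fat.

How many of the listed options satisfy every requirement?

A: all constraints satisfied — valid
B: all constraints satisfied — keep
C: has rice flour, so not paleo — reject
D: works as a fat, no egg, no fish — OK
E: no egg, paleo — OK
F: has cream, so not paleo; has whole egg, so not egg-free (and 1 more) — out
G: only sesame seed and pumpkin; none excluded — keep
H: only beet; none excluded — valid
I: has fish sauce, so not fish-free — no
J: has rye, so not paleo — reject
K: has peanut, so not paleo; has whole egg, so not egg-free (and 1 more) — out

6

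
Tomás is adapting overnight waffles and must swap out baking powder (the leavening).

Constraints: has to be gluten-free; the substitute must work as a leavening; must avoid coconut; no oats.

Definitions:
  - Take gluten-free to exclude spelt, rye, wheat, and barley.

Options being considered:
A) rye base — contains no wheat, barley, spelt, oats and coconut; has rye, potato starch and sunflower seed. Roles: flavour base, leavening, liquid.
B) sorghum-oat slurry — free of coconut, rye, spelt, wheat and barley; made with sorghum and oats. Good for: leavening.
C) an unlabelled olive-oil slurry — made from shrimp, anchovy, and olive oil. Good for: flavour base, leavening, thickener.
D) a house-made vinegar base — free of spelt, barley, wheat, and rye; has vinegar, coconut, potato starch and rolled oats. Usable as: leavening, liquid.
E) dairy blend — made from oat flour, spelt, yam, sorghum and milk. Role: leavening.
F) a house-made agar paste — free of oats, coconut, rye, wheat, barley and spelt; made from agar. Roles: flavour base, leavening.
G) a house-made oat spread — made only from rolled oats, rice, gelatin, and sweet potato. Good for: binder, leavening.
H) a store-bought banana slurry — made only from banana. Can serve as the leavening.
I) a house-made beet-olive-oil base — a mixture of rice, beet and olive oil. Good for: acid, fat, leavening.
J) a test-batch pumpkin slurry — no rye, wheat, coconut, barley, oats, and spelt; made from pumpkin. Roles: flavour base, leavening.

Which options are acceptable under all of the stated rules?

C, F, H, I, J

A: has rye, so not gluten-free — out
B: has oats, so not oat-free — out
C: only anchovy, shrimp, and olive oil; none excluded — keep
D: has rolled oats, so not oat-free; has coconut, so not coconut-free — reject
E: has spelt, so not gluten-free; has oat flour, so not oat-free — out
F: no oats, gluten-free — valid
G: has rolled oats, so not oat-free — out
H: nothing on the exclusion list — keep
I: works as a leavening, gluten-free, no oats — keep
J: works as a leavening, no coconut, gluten-free — OK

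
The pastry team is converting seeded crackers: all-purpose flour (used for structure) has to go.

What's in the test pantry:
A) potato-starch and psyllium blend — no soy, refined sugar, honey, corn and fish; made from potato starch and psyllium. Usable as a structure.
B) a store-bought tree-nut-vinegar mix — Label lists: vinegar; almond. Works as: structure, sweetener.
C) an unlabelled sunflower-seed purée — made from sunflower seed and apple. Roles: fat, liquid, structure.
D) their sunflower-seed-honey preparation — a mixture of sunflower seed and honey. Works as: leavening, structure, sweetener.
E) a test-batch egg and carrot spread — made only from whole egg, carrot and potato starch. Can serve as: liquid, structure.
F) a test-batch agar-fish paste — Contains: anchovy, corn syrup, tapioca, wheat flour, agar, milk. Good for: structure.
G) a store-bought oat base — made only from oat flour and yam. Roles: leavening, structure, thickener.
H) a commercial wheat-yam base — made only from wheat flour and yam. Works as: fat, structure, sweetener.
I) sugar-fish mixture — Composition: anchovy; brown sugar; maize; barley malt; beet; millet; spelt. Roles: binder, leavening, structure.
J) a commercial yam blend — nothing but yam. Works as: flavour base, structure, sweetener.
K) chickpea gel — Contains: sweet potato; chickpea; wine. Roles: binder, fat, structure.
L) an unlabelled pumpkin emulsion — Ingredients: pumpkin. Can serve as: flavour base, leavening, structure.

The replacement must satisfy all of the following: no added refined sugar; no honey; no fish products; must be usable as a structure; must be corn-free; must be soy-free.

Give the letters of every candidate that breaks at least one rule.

A: nothing on the exclusion list — OK
B: only almond and vinegar; none excluded — valid
C: nothing on the exclusion list — keep
D: has honey, so not honey-free — no
E: only whole egg, carrot and potato starch; none excluded — keep
F: has corn syrup, so not corn-free; has anchovy, so not fish-free — no
G: every rule checks out — OK
H: all constraints satisfied — OK
I: has maize, so not corn-free; has anchovy, so not fish-free (and 1 more) — out
J: only yam; none excluded — keep
K: only wine, chickpea, and sweet potato; none excluded — OK
L: only pumpkin; none excluded — OK

D, F, I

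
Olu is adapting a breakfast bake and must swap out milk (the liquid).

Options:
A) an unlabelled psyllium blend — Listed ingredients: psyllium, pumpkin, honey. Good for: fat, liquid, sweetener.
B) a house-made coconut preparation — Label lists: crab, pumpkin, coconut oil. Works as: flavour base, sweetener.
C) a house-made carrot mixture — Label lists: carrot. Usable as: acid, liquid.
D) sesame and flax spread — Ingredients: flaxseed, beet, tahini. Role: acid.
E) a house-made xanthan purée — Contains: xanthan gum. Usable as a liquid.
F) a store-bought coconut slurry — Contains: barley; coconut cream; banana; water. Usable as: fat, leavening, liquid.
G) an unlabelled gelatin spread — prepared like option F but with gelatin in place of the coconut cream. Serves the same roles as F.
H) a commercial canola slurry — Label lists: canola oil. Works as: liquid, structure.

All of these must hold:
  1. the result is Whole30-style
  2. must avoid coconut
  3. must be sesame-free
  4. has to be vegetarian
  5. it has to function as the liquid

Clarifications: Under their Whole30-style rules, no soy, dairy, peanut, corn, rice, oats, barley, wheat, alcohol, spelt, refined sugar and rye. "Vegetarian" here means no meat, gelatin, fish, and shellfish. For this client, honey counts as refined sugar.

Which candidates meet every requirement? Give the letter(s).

A: has honey, so not Whole30-style — no
B: not usable as a liquid; has crab, so not vegetarian (and 1 more) — no
C: only carrot; none excluded — keep
D: not usable as a liquid; has tahini, so not sesame-free — reject
E: every rule checks out — keep
F: has barley, so not Whole30-style; has coconut cream, so not coconut-free — out
G: has barley, so not Whole30-style; has gelatin, so not vegetarian — reject
H: no coconut, no sesame — valid

C, E, H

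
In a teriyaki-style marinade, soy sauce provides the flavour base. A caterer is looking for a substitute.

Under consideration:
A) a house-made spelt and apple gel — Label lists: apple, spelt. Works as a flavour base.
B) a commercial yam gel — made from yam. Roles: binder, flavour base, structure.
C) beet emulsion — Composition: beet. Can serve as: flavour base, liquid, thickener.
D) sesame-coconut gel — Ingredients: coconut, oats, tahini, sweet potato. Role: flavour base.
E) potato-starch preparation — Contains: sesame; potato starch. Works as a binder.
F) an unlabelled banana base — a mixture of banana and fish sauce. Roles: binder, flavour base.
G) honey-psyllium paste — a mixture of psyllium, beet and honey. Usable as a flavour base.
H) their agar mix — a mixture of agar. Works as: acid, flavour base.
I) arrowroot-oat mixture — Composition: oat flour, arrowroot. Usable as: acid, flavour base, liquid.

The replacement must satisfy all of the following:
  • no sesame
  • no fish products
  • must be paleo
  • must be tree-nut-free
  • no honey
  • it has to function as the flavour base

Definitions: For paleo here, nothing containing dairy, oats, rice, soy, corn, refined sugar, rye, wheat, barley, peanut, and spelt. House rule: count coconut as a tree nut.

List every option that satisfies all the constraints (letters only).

B, C, H

A: has spelt, so not paleo — reject
B: nothing on the exclusion list — OK
C: only beet; none excluded — valid
D: has oats, so not paleo; has coconut, so not tree-nut-free (and 1 more) — out
E: not usable as a flavour base; has sesame, so not sesame-free — no
F: has fish sauce, so not fish-free — no
G: has honey, so not honey-free — reject
H: only agar; none excluded — valid
I: has oat flour, so not paleo — out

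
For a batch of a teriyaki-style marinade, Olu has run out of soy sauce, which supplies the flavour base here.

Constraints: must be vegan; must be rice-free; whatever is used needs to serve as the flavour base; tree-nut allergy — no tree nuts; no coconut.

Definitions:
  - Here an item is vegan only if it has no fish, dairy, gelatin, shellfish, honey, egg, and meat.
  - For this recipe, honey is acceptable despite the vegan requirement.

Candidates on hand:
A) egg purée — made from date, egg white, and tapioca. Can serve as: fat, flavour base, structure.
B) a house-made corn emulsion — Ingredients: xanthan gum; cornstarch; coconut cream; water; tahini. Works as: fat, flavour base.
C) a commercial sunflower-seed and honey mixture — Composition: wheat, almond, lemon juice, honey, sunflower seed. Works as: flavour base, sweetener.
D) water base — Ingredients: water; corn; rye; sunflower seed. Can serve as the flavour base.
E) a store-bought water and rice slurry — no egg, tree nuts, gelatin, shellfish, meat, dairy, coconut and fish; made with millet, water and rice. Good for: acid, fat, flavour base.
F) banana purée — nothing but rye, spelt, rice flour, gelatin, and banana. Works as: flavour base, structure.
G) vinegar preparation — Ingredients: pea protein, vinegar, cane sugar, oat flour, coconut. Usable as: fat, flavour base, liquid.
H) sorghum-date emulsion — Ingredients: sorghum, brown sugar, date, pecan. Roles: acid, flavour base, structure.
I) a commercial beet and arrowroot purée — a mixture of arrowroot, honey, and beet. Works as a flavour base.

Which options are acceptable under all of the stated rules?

D, I

A: has egg white, so not vegan — reject
B: has coconut cream, so not coconut-free — reject
C: has almond, so not tree-nut-free — no
D: nothing on the exclusion list — OK
E: has rice, so not rice-free — reject
F: has gelatin, so not vegan; has rice flour, so not rice-free — no
G: has coconut, so not coconut-free — reject
H: has pecan, so not tree-nut-free — reject
I: honey is permitted under the vegan carve-out; nothing else excluded — valid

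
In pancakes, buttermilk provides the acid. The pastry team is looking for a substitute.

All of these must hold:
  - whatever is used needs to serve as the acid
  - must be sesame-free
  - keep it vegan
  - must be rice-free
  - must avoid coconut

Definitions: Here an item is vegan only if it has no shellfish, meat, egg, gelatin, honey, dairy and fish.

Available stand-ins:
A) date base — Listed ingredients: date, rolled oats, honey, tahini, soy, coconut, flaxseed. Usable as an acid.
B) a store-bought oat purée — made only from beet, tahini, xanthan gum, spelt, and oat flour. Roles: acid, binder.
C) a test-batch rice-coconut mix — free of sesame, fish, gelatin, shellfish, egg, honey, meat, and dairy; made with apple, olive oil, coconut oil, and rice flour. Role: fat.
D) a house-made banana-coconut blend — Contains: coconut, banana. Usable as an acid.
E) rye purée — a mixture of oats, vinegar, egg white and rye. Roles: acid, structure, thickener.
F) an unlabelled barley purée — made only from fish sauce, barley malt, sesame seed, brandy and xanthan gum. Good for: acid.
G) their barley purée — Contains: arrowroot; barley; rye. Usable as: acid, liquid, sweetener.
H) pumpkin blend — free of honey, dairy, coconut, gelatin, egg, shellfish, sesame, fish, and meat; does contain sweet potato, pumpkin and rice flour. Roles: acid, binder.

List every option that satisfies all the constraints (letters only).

G

A: has honey, so not vegan; has tahini, so not sesame-free (and 1 more) — reject
B: has tahini, so not sesame-free — out
C: not usable as an acid; has rice flour, so not rice-free (and 1 more) — out
D: has coconut, so not coconut-free — reject
E: has egg white, so not vegan — out
F: has fish sauce, so not vegan; has sesame seed, so not sesame-free — no
G: only barley, rye and arrowroot; none excluded — valid
H: has rice flour, so not rice-free — no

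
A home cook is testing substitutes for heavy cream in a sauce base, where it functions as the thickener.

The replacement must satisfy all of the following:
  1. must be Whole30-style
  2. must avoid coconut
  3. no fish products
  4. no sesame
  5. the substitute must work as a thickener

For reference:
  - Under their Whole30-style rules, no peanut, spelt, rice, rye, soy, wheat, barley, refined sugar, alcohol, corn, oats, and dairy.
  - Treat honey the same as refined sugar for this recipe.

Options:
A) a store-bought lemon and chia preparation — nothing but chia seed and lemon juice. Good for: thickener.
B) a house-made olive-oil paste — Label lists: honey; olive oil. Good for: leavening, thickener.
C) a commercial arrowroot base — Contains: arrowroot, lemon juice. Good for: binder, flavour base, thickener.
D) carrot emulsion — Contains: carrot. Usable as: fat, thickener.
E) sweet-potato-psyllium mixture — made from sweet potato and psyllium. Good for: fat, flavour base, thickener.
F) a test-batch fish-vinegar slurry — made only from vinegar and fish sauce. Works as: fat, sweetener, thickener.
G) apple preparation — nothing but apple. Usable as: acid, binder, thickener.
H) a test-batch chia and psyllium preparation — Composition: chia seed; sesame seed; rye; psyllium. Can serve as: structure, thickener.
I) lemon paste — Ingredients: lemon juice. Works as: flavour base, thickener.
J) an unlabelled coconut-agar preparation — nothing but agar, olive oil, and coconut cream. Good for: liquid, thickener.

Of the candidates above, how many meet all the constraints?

A: no coconut, no sesame — keep
B: has honey, so not Whole30-style — reject
C: only lemon juice and arrowroot; none excluded — OK
D: nothing on the exclusion list — valid
E: nothing on the exclusion list — OK
F: has fish sauce, so not fish-free — reject
G: all constraints satisfied — OK
H: has rye, so not Whole30-style; has sesame seed, so not sesame-free — no
I: only lemon juice; none excluded — OK
J: has coconut cream, so not coconut-free — reject

6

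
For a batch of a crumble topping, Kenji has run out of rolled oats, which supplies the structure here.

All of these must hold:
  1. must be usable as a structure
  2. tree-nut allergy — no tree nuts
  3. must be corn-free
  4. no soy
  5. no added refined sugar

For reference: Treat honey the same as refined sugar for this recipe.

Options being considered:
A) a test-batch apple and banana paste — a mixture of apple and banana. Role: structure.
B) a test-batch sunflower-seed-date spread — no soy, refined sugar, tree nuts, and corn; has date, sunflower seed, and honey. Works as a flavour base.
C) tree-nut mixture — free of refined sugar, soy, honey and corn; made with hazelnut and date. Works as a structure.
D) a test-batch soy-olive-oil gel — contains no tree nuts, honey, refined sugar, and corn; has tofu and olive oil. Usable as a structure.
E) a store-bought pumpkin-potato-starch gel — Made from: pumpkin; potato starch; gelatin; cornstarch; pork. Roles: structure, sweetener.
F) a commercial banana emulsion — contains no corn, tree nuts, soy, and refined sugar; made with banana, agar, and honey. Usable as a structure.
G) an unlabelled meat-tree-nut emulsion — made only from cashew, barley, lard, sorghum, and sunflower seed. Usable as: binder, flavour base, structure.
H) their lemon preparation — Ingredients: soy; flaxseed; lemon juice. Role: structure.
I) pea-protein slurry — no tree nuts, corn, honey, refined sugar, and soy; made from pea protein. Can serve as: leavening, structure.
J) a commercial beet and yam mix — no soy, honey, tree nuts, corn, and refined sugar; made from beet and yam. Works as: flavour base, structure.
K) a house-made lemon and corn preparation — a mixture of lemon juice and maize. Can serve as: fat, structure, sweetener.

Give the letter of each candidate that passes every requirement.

A, I, J

A: only banana and apple; none excluded — OK
B: not usable as a structure; has honey, so not no-added-sugar — no
C: has hazelnut, so not tree-nut-free — out
D: has tofu, so not soy-free — reject
E: has cornstarch, so not corn-free — reject
F: has honey, so not no-added-sugar — reject
G: has cashew, so not tree-nut-free — reject
H: has soy, so not soy-free — no
I: all constraints satisfied — valid
J: no-added-sugar, no corn — OK
K: has maize, so not corn-free — reject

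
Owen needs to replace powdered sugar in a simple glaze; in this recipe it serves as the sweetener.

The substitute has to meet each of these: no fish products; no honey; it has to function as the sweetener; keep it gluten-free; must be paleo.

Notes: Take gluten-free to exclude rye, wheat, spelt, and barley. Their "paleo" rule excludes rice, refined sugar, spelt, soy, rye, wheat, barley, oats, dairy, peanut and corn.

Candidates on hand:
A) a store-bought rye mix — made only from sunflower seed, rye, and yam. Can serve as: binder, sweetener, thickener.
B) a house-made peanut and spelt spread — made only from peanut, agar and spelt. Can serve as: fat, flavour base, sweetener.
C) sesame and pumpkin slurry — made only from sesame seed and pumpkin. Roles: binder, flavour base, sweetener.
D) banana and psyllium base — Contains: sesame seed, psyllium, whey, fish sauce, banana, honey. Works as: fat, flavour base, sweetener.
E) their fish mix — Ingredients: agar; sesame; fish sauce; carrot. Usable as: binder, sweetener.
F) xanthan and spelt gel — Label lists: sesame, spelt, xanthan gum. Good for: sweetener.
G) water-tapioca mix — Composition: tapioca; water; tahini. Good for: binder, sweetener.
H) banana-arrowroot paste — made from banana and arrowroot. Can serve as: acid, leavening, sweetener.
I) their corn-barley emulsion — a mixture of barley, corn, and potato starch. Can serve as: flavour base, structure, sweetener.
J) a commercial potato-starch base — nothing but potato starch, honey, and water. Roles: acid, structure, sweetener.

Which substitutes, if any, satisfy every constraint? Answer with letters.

C, G, H

A: has rye, so not gluten-free; has rye, so not paleo — out
B: has spelt, so not gluten-free; has peanut, so not paleo — out
C: only sesame seed and pumpkin; none excluded — valid
D: has whey, so not paleo; has honey, so not honey-free (and 1 more) — reject
E: has fish sauce, so not fish-free — reject
F: has spelt, so not gluten-free; has spelt, so not paleo — reject
G: only tahini, tapioca and water; none excluded — keep
H: works as a sweetener, paleo, no fish — valid
I: has barley, so not gluten-free; has barley, so not paleo — reject
J: has honey, so not honey-free — no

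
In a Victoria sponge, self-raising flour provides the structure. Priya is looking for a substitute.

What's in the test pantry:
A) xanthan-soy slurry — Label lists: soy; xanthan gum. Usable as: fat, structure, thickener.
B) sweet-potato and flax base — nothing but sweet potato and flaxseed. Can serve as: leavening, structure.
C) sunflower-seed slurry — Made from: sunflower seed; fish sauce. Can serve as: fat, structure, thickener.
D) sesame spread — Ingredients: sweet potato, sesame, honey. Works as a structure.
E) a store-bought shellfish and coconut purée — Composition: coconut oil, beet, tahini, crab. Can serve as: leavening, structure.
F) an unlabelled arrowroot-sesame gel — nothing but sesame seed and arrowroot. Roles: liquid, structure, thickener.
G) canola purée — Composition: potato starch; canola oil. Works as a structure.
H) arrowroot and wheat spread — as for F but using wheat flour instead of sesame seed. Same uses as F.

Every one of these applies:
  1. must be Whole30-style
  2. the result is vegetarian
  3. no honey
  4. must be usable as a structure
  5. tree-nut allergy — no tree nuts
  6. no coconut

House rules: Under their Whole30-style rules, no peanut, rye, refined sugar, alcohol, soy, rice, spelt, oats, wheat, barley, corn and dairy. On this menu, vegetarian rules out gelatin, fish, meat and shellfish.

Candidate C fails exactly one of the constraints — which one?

usable as a structure: satisfied
Whole30-style: satisfied
vegetarian: has fish sauce — fails
honey-free: satisfied
coconut-free: satisfied
tree-nut-free: satisfied

vegetarian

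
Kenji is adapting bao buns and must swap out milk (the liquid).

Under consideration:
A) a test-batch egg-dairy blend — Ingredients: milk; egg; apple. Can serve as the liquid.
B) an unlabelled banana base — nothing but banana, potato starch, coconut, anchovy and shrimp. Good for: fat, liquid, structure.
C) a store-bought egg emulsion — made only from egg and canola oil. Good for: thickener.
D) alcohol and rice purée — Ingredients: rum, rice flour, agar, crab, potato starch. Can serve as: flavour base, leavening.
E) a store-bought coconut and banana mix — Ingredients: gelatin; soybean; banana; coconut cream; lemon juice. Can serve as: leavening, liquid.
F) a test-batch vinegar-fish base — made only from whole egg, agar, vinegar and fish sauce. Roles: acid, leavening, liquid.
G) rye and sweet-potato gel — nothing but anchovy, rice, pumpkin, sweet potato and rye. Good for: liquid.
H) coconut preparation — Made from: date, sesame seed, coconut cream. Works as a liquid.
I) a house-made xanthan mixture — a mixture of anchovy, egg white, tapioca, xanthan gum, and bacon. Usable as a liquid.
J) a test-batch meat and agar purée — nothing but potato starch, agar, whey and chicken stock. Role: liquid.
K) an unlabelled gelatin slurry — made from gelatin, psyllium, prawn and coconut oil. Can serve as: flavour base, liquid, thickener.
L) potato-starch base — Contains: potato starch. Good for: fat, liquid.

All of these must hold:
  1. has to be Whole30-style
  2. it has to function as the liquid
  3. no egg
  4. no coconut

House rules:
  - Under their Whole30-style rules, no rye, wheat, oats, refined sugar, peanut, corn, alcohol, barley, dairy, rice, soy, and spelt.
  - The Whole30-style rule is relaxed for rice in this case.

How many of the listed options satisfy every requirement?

A: has milk, so not Whole30-style; has egg, so not egg-free — out
B: has coconut, so not coconut-free — reject
C: not usable as a liquid; has egg, so not egg-free — no
D: not usable as a liquid; has rum, so not Whole30-style — no
E: has soybean, so not Whole30-style; has coconut cream, so not coconut-free — out
F: has whole egg, so not egg-free — no
G: has rye, so not Whole30-style — no
H: has coconut cream, so not coconut-free — no
I: has egg white, so not egg-free — out
J: has whey, so not Whole30-style — out
K: has coconut oil, so not coconut-free — no
L: only potato starch; none excluded — OK

1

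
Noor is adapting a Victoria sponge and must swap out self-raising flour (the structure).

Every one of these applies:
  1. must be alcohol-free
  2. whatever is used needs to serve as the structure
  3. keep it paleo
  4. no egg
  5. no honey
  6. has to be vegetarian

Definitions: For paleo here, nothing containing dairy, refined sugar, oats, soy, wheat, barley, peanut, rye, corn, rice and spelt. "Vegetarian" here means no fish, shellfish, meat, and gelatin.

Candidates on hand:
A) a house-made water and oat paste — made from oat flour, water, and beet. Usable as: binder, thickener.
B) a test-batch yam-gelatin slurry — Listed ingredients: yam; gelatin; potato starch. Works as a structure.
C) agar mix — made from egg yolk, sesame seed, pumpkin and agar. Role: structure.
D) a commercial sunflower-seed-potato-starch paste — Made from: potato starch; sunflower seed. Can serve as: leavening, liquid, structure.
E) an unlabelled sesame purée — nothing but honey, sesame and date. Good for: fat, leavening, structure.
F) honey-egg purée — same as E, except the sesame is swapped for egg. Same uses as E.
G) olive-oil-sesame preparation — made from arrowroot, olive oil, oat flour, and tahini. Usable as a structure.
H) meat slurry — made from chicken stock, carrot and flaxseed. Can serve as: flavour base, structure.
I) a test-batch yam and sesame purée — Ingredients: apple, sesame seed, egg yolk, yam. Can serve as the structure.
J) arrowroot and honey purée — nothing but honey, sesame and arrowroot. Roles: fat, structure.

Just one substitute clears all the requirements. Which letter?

D

A: not usable as a structure; has oat flour, so not paleo — no
B: has gelatin, so not vegetarian — reject
C: has egg yolk, so not egg-free — out
D: all constraints satisfied — OK
E: has honey, so not honey-free — no
F: has egg, so not egg-free; has honey, so not honey-free — no
G: has oat flour, so not paleo — out
H: has chicken stock, so not vegetarian — reject
I: has egg yolk, so not egg-free — reject
J: has honey, so not honey-free — out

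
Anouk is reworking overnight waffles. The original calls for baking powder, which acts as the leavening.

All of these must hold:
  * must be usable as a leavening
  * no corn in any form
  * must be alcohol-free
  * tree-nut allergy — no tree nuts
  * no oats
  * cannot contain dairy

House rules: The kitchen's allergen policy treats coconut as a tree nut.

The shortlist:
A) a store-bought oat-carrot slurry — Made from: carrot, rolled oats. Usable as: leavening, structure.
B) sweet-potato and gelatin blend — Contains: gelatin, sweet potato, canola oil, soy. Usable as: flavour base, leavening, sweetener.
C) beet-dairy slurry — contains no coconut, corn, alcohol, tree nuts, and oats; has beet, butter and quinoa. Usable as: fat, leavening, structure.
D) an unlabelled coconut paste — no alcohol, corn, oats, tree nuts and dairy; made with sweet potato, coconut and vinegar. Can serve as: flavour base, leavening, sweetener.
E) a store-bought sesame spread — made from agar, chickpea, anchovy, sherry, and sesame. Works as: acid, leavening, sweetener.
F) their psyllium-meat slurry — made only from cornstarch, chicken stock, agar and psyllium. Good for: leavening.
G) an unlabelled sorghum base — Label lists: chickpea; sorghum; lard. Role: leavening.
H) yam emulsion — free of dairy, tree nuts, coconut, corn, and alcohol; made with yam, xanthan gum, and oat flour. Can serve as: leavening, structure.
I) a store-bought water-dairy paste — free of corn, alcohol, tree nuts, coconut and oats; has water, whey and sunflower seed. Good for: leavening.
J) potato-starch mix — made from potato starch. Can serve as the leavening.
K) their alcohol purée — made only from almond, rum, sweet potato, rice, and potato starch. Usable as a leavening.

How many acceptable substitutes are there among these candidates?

A: has rolled oats, so not oat-free — reject
B: gelatin and soy etc. — none of it excluded — valid
C: has butter, so not dairy-free — no
D: has coconut, so not tree-nut-free — no
E: has sherry, so not alcohol-free — reject
F: has cornstarch, so not corn-free — reject
G: only lard, chickpea and sorghum; none excluded — valid
H: has oat flour, so not oat-free — no
I: has whey, so not dairy-free — no
J: no dairy, tree-nut-free — valid
K: has almond, so not tree-nut-free; has rum, so not alcohol-free — out

3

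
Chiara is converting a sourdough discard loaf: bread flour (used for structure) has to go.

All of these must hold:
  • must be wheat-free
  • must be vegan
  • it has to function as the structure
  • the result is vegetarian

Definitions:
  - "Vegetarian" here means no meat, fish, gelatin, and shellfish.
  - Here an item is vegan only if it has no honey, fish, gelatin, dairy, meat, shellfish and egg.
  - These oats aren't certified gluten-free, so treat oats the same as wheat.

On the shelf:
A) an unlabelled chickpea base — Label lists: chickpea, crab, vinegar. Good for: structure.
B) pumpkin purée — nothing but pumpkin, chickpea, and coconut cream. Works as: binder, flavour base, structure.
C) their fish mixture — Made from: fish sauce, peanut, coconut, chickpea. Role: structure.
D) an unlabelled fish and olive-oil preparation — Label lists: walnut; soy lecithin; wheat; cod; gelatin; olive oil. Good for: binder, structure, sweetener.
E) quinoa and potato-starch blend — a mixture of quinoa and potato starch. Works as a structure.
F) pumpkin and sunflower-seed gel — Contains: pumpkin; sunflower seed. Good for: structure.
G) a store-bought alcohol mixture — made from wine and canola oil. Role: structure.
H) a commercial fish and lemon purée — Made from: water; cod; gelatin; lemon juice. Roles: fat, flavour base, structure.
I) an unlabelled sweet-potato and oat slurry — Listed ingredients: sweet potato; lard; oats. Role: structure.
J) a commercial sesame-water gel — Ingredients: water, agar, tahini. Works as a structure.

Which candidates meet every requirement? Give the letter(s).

A: has crab, so not vegetarian; has crab, so not vegan — no
B: nothing on the exclusion list — OK
C: has fish sauce, so not vegetarian; has fish sauce, so not vegan — no
D: has cod, so not vegetarian; has cod, so not vegan (and 1 more) — out
E: works as a structure, vegetarian, vegan — valid
F: works as a structure, vegetarian, vegan — OK
G: all constraints satisfied — keep
H: has cod, so not vegetarian; has cod, so not vegan — reject
I: has lard, so not vegetarian; has lard, so not vegan (and 1 more) — reject
J: wheat-free, vegan — keep

B, E, F, G, J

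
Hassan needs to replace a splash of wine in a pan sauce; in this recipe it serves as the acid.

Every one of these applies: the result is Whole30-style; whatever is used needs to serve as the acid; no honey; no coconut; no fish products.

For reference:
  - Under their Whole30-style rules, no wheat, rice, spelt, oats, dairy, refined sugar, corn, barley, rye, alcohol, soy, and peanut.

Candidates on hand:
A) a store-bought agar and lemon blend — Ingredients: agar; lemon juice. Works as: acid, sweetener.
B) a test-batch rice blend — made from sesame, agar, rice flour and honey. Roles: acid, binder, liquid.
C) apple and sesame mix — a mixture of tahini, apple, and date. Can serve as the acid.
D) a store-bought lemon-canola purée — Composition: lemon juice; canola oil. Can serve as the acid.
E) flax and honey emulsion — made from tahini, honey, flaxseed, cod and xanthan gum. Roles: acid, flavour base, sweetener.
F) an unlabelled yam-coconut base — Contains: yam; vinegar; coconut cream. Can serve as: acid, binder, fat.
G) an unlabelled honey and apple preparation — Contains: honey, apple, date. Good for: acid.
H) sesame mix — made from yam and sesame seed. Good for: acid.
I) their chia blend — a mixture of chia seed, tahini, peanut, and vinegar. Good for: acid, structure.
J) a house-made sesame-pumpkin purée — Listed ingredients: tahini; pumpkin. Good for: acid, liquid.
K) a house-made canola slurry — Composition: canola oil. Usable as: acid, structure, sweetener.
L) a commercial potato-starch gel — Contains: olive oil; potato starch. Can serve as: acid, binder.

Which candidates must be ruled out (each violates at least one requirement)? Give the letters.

B, E, F, G, I

A: only lemon juice and agar; none excluded — valid
B: has rice flour, so not Whole30-style; has honey, so not honey-free — reject
C: only tahini, apple, and date; none excluded — valid
D: every rule checks out — keep
E: has cod, so not fish-free; has honey, so not honey-free — out
F: has coconut cream, so not coconut-free — out
G: has honey, so not honey-free — no
H: nothing on the exclusion list — keep
I: has peanut, so not Whole30-style — no
J: all constraints satisfied — OK
K: nothing on the exclusion list — OK
L: only olive oil and potato starch; none excluded — keep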